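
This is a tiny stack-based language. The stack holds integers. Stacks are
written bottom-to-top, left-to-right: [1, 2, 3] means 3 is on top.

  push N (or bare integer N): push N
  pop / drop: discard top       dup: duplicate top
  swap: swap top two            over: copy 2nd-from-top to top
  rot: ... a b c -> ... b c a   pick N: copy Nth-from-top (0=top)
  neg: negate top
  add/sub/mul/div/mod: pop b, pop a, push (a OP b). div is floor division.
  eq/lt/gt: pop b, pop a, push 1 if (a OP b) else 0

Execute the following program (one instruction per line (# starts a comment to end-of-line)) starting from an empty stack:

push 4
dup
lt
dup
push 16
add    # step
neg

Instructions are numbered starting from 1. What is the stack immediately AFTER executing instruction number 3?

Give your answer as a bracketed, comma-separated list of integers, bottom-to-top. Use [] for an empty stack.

Answer: [0]

Derivation:
Step 1 ('push 4'): [4]
Step 2 ('dup'): [4, 4]
Step 3 ('lt'): [0]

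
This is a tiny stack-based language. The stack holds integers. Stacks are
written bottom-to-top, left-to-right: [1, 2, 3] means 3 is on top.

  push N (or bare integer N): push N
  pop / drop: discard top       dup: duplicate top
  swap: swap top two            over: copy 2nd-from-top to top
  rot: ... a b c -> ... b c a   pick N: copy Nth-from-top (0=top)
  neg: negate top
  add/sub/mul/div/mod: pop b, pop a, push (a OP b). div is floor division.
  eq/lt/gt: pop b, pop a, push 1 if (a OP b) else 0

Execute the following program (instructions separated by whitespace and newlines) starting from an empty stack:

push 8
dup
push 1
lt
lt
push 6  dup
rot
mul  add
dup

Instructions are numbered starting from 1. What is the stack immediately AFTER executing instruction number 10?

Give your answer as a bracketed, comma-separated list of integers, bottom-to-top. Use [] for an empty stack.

Step 1 ('push 8'): [8]
Step 2 ('dup'): [8, 8]
Step 3 ('push 1'): [8, 8, 1]
Step 4 ('lt'): [8, 0]
Step 5 ('lt'): [0]
Step 6 ('push 6'): [0, 6]
Step 7 ('dup'): [0, 6, 6]
Step 8 ('rot'): [6, 6, 0]
Step 9 ('mul'): [6, 0]
Step 10 ('add'): [6]

Answer: [6]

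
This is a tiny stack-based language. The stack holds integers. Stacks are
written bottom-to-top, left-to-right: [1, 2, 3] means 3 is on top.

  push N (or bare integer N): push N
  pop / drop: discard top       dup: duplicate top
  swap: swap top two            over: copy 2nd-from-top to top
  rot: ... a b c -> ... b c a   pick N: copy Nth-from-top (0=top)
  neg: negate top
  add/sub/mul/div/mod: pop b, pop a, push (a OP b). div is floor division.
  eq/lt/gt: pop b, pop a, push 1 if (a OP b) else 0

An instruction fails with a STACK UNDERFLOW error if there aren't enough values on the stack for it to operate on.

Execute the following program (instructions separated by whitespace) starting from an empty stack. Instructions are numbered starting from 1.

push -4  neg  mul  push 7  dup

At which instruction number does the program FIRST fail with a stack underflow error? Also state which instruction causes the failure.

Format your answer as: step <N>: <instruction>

Step 1 ('push -4'): stack = [-4], depth = 1
Step 2 ('neg'): stack = [4], depth = 1
Step 3 ('mul'): needs 2 value(s) but depth is 1 — STACK UNDERFLOW

Answer: step 3: mul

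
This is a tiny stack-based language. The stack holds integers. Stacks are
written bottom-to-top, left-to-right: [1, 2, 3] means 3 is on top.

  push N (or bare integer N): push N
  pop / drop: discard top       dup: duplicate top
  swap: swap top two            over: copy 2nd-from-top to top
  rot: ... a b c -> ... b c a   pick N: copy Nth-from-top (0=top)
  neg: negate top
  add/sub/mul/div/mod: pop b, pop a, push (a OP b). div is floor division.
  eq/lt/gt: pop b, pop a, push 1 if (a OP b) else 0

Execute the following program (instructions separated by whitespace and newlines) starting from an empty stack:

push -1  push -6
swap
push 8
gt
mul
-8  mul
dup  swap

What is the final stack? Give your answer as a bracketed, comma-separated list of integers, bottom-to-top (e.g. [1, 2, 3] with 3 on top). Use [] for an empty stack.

Answer: [0, 0]

Derivation:
After 'push -1': [-1]
After 'push -6': [-1, -6]
After 'swap': [-6, -1]
After 'push 8': [-6, -1, 8]
After 'gt': [-6, 0]
After 'mul': [0]
After 'push -8': [0, -8]
After 'mul': [0]
After 'dup': [0, 0]
After 'swap': [0, 0]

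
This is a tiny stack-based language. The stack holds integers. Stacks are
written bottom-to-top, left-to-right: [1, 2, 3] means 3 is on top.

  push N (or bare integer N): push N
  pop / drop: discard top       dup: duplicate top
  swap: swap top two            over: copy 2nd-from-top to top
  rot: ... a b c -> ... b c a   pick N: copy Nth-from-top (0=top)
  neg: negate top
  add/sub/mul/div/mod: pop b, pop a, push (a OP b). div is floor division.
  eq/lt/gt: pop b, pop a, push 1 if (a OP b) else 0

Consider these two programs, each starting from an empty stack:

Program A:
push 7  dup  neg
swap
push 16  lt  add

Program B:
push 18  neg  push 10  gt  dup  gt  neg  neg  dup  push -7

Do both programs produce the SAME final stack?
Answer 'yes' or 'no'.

Answer: no

Derivation:
Program A trace:
  After 'push 7': [7]
  After 'dup': [7, 7]
  After 'neg': [7, -7]
  After 'swap': [-7, 7]
  After 'push 16': [-7, 7, 16]
  After 'lt': [-7, 1]
  After 'add': [-6]
Program A final stack: [-6]

Program B trace:
  After 'push 18': [18]
  After 'neg': [-18]
  After 'push 10': [-18, 10]
  After 'gt': [0]
  After 'dup': [0, 0]
  After 'gt': [0]
  After 'neg': [0]
  After 'neg': [0]
  After 'dup': [0, 0]
  After 'push -7': [0, 0, -7]
Program B final stack: [0, 0, -7]
Same: no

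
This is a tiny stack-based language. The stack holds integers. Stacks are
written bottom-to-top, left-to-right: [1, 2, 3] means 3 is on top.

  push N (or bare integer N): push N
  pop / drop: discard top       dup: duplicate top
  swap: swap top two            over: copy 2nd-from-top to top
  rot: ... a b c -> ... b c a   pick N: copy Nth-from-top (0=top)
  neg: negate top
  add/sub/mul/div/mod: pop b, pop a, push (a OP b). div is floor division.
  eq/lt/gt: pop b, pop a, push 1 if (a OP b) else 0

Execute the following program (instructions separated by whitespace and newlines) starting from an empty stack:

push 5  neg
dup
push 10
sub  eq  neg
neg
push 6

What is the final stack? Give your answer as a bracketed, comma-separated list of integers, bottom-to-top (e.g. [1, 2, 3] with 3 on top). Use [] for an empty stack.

Answer: [0, 6]

Derivation:
After 'push 5': [5]
After 'neg': [-5]
After 'dup': [-5, -5]
After 'push 10': [-5, -5, 10]
After 'sub': [-5, -15]
After 'eq': [0]
After 'neg': [0]
After 'neg': [0]
After 'push 6': [0, 6]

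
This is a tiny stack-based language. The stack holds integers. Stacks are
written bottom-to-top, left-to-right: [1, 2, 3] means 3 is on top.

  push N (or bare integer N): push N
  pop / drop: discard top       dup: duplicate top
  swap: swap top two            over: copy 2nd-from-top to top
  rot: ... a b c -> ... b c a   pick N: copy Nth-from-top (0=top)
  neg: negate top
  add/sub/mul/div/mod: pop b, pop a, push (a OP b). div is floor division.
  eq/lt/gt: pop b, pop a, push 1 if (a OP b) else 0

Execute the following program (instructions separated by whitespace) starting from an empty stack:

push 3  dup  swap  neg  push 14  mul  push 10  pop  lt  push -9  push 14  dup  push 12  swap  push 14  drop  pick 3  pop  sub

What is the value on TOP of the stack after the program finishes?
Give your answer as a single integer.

After 'push 3': [3]
After 'dup': [3, 3]
After 'swap': [3, 3]
After 'neg': [3, -3]
After 'push 14': [3, -3, 14]
After 'mul': [3, -42]
After 'push 10': [3, -42, 10]
After 'pop': [3, -42]
After 'lt': [0]
After 'push -9': [0, -9]
After 'push 14': [0, -9, 14]
After 'dup': [0, -9, 14, 14]
After 'push 12': [0, -9, 14, 14, 12]
After 'swap': [0, -9, 14, 12, 14]
After 'push 14': [0, -9, 14, 12, 14, 14]
After 'drop': [0, -9, 14, 12, 14]
After 'pick 3': [0, -9, 14, 12, 14, -9]
After 'pop': [0, -9, 14, 12, 14]
After 'sub': [0, -9, 14, -2]

Answer: -2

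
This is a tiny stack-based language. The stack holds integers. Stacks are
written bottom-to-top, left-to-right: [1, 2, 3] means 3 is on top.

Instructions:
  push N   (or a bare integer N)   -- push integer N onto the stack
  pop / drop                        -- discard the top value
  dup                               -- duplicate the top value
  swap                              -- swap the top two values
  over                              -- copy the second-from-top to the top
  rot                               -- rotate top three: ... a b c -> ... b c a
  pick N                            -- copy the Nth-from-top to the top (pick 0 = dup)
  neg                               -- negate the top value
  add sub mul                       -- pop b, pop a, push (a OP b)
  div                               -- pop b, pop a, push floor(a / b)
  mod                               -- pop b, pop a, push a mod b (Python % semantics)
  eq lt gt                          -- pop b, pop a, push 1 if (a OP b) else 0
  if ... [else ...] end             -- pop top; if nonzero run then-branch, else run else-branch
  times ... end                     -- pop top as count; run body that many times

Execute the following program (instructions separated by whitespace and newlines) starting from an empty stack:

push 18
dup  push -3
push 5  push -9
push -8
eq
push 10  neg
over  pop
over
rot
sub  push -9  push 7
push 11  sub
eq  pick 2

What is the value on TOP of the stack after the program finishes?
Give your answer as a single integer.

Answer: -10

Derivation:
After 'push 18': [18]
After 'dup': [18, 18]
After 'push -3': [18, 18, -3]
After 'push 5': [18, 18, -3, 5]
After 'push -9': [18, 18, -3, 5, -9]
After 'push -8': [18, 18, -3, 5, -9, -8]
After 'eq': [18, 18, -3, 5, 0]
After 'push 10': [18, 18, -3, 5, 0, 10]
After 'neg': [18, 18, -3, 5, 0, -10]
After 'over': [18, 18, -3, 5, 0, -10, 0]
After 'pop': [18, 18, -3, 5, 0, -10]
After 'over': [18, 18, -3, 5, 0, -10, 0]
After 'rot': [18, 18, -3, 5, -10, 0, 0]
After 'sub': [18, 18, -3, 5, -10, 0]
After 'push -9': [18, 18, -3, 5, -10, 0, -9]
After 'push 7': [18, 18, -3, 5, -10, 0, -9, 7]
After 'push 11': [18, 18, -3, 5, -10, 0, -9, 7, 11]
After 'sub': [18, 18, -3, 5, -10, 0, -9, -4]
After 'eq': [18, 18, -3, 5, -10, 0, 0]
After 'pick 2': [18, 18, -3, 5, -10, 0, 0, -10]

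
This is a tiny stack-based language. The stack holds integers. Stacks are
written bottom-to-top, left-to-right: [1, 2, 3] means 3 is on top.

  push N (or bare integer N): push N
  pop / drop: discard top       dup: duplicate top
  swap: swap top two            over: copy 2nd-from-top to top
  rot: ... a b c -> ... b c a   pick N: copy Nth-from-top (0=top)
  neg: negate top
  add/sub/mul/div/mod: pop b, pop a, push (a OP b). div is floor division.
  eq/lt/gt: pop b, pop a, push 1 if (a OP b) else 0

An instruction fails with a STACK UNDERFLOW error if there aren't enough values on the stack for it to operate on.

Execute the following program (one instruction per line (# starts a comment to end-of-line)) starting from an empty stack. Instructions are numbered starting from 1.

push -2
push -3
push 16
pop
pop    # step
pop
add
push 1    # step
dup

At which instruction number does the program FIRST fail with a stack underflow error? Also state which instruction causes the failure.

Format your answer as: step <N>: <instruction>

Step 1 ('push -2'): stack = [-2], depth = 1
Step 2 ('push -3'): stack = [-2, -3], depth = 2
Step 3 ('push 16'): stack = [-2, -3, 16], depth = 3
Step 4 ('pop'): stack = [-2, -3], depth = 2
Step 5 ('pop'): stack = [-2], depth = 1
Step 6 ('pop'): stack = [], depth = 0
Step 7 ('add'): needs 2 value(s) but depth is 0 — STACK UNDERFLOW

Answer: step 7: add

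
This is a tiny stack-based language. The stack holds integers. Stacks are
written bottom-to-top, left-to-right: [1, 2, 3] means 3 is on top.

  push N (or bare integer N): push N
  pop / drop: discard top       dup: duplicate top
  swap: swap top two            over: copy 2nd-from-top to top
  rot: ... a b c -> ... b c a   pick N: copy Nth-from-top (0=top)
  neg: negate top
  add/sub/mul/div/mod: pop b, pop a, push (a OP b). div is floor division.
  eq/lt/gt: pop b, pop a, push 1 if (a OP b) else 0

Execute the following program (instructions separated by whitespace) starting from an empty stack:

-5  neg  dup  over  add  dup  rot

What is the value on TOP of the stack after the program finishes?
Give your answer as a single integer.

Answer: 5

Derivation:
After 'push -5': [-5]
After 'neg': [5]
After 'dup': [5, 5]
After 'over': [5, 5, 5]
After 'add': [5, 10]
After 'dup': [5, 10, 10]
After 'rot': [10, 10, 5]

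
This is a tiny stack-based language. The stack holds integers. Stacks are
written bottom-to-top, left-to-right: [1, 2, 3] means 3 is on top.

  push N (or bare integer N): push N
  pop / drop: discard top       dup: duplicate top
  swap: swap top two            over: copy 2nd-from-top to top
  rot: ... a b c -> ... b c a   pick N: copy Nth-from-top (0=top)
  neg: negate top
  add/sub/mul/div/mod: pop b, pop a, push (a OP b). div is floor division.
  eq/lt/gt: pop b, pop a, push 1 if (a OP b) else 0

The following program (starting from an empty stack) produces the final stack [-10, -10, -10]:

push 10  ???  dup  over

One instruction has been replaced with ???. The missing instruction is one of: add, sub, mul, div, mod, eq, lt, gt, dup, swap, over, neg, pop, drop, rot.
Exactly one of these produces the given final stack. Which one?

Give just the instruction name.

Answer: neg

Derivation:
Stack before ???: [10]
Stack after ???:  [-10]
The instruction that transforms [10] -> [-10] is: neg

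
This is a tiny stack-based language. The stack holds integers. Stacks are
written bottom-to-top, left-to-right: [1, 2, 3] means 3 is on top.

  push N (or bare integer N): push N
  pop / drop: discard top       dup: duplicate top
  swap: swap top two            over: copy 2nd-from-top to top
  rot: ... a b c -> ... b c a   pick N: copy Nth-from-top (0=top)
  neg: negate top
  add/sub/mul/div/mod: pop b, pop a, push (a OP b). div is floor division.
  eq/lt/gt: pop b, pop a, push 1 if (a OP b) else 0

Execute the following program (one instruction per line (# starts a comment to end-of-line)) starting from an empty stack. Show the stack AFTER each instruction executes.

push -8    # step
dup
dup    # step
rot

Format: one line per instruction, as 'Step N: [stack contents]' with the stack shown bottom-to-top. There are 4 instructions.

Step 1: [-8]
Step 2: [-8, -8]
Step 3: [-8, -8, -8]
Step 4: [-8, -8, -8]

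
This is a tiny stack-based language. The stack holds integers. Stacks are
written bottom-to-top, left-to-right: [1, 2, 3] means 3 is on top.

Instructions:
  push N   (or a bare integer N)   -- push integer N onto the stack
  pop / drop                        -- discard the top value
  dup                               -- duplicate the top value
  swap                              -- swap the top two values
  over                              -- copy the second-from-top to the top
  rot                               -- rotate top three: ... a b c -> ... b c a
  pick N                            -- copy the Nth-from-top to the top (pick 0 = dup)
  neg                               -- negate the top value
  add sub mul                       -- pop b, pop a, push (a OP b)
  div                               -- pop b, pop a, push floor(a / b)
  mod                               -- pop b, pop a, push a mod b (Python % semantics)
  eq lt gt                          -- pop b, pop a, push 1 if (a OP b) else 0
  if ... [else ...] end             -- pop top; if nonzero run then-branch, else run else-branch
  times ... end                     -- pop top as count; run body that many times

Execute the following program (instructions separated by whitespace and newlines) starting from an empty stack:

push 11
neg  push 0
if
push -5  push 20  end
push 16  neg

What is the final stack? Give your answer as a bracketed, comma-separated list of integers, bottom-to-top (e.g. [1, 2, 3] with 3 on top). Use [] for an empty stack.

After 'push 11': [11]
After 'neg': [-11]
After 'push 0': [-11, 0]
After 'if': [-11]
After 'push 16': [-11, 16]
After 'neg': [-11, -16]

Answer: [-11, -16]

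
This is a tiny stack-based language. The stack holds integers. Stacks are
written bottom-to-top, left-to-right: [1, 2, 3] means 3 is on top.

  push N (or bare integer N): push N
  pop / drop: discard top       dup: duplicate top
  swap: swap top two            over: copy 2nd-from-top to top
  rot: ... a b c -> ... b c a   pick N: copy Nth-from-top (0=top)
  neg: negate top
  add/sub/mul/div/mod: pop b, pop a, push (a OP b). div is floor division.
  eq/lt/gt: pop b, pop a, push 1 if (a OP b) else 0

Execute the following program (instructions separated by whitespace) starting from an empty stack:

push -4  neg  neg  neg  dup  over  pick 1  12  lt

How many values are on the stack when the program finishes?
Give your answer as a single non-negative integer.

After 'push -4': stack = [-4] (depth 1)
After 'neg': stack = [4] (depth 1)
After 'neg': stack = [-4] (depth 1)
After 'neg': stack = [4] (depth 1)
After 'dup': stack = [4, 4] (depth 2)
After 'over': stack = [4, 4, 4] (depth 3)
After 'pick 1': stack = [4, 4, 4, 4] (depth 4)
After 'push 12': stack = [4, 4, 4, 4, 12] (depth 5)
After 'lt': stack = [4, 4, 4, 1] (depth 4)

Answer: 4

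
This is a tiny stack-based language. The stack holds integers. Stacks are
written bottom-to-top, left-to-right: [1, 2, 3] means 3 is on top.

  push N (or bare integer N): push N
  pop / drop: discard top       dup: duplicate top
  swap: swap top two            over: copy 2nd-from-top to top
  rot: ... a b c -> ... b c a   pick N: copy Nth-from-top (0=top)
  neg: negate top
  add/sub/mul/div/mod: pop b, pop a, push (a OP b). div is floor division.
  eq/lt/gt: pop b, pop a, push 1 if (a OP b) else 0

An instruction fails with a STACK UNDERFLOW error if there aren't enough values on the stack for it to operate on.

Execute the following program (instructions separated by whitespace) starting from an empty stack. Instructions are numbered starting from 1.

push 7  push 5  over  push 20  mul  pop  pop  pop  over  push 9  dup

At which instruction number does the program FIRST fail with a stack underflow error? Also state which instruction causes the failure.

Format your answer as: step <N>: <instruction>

Step 1 ('push 7'): stack = [7], depth = 1
Step 2 ('push 5'): stack = [7, 5], depth = 2
Step 3 ('over'): stack = [7, 5, 7], depth = 3
Step 4 ('push 20'): stack = [7, 5, 7, 20], depth = 4
Step 5 ('mul'): stack = [7, 5, 140], depth = 3
Step 6 ('pop'): stack = [7, 5], depth = 2
Step 7 ('pop'): stack = [7], depth = 1
Step 8 ('pop'): stack = [], depth = 0
Step 9 ('over'): needs 2 value(s) but depth is 0 — STACK UNDERFLOW

Answer: step 9: over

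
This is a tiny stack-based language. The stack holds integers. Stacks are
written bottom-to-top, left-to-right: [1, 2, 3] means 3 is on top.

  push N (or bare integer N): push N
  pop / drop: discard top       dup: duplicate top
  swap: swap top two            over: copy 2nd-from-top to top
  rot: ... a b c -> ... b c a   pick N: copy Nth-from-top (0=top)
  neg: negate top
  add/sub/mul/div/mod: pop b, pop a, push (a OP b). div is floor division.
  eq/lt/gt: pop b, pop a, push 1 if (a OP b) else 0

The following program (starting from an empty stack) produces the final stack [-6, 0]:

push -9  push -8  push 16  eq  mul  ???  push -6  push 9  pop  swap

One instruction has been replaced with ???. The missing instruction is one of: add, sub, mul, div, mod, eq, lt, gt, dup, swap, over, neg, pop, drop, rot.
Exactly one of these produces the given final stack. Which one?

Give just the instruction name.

Stack before ???: [0]
Stack after ???:  [0]
The instruction that transforms [0] -> [0] is: neg

Answer: neg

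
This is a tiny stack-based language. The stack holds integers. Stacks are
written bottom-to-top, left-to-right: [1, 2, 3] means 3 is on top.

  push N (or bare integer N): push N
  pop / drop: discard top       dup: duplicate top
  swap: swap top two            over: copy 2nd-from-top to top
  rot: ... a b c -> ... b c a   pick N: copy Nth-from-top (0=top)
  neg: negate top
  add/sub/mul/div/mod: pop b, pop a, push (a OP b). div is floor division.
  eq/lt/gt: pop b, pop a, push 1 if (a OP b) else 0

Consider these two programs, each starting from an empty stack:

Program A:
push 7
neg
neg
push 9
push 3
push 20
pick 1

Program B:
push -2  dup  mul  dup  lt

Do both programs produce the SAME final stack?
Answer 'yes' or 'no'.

Program A trace:
  After 'push 7': [7]
  After 'neg': [-7]
  After 'neg': [7]
  After 'push 9': [7, 9]
  After 'push 3': [7, 9, 3]
  After 'push 20': [7, 9, 3, 20]
  After 'pick 1': [7, 9, 3, 20, 3]
Program A final stack: [7, 9, 3, 20, 3]

Program B trace:
  After 'push -2': [-2]
  After 'dup': [-2, -2]
  After 'mul': [4]
  After 'dup': [4, 4]
  After 'lt': [0]
Program B final stack: [0]
Same: no

Answer: no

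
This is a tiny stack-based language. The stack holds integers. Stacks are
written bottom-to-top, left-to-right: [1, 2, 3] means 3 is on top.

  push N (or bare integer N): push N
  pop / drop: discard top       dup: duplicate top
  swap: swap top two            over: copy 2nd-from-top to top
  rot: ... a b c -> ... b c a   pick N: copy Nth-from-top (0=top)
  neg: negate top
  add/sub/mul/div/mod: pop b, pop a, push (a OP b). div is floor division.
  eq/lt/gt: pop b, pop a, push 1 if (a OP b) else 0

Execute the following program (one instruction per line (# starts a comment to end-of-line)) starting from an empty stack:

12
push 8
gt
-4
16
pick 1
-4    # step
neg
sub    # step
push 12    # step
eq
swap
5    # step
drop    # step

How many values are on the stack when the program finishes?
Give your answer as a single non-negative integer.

After 'push 12': stack = [12] (depth 1)
After 'push 8': stack = [12, 8] (depth 2)
After 'gt': stack = [1] (depth 1)
After 'push -4': stack = [1, -4] (depth 2)
After 'push 16': stack = [1, -4, 16] (depth 3)
After 'pick 1': stack = [1, -4, 16, -4] (depth 4)
After 'push -4': stack = [1, -4, 16, -4, -4] (depth 5)
After 'neg': stack = [1, -4, 16, -4, 4] (depth 5)
After 'sub': stack = [1, -4, 16, -8] (depth 4)
After 'push 12': stack = [1, -4, 16, -8, 12] (depth 5)
After 'eq': stack = [1, -4, 16, 0] (depth 4)
After 'swap': stack = [1, -4, 0, 16] (depth 4)
After 'push 5': stack = [1, -4, 0, 16, 5] (depth 5)
After 'drop': stack = [1, -4, 0, 16] (depth 4)

Answer: 4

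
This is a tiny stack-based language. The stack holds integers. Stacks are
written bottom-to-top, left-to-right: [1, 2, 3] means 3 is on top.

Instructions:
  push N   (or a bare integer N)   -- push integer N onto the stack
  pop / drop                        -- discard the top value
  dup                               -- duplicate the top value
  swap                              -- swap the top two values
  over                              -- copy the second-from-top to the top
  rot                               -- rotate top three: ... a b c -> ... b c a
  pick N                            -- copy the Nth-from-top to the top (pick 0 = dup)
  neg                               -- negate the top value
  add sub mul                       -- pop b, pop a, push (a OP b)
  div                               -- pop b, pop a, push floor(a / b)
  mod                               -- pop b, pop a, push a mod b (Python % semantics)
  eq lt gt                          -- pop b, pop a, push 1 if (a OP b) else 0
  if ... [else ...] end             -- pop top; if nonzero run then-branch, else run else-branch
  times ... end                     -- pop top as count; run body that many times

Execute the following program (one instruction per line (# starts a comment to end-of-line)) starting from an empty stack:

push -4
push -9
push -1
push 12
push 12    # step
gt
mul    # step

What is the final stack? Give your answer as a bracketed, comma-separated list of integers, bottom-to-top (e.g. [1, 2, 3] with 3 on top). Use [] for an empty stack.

After 'push -4': [-4]
After 'push -9': [-4, -9]
After 'push -1': [-4, -9, -1]
After 'push 12': [-4, -9, -1, 12]
After 'push 12': [-4, -9, -1, 12, 12]
After 'gt': [-4, -9, -1, 0]
After 'mul': [-4, -9, 0]

Answer: [-4, -9, 0]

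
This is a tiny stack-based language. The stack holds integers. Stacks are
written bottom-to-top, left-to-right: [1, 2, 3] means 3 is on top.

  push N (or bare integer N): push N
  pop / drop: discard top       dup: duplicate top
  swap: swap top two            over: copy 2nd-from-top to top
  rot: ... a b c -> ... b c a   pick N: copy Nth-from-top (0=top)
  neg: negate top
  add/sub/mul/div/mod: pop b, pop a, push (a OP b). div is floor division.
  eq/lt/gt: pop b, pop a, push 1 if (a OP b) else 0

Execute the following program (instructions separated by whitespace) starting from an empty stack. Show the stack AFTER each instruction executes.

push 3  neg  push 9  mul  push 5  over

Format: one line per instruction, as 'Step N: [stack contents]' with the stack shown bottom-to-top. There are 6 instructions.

Step 1: [3]
Step 2: [-3]
Step 3: [-3, 9]
Step 4: [-27]
Step 5: [-27, 5]
Step 6: [-27, 5, -27]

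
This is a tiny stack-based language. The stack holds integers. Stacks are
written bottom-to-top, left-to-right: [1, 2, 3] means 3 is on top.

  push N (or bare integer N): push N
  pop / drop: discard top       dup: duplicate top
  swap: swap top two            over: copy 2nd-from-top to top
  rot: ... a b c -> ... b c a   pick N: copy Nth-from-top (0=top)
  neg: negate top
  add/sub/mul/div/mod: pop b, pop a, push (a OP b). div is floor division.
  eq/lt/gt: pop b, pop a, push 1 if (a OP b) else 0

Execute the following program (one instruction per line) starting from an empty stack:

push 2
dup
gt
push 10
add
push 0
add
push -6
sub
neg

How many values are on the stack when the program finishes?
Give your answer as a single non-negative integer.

Answer: 1

Derivation:
After 'push 2': stack = [2] (depth 1)
After 'dup': stack = [2, 2] (depth 2)
After 'gt': stack = [0] (depth 1)
After 'push 10': stack = [0, 10] (depth 2)
After 'add': stack = [10] (depth 1)
After 'push 0': stack = [10, 0] (depth 2)
After 'add': stack = [10] (depth 1)
After 'push -6': stack = [10, -6] (depth 2)
After 'sub': stack = [16] (depth 1)
After 'neg': stack = [-16] (depth 1)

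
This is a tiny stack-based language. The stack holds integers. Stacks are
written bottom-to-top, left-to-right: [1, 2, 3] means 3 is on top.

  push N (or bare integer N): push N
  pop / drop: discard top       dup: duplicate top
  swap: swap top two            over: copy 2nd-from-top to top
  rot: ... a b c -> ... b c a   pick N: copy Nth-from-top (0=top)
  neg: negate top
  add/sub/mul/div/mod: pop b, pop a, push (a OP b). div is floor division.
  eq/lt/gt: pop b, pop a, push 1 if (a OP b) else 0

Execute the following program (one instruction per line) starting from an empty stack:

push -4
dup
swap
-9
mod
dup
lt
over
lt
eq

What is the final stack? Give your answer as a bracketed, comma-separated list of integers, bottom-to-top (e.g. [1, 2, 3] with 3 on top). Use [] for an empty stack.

Answer: [0]

Derivation:
After 'push -4': [-4]
After 'dup': [-4, -4]
After 'swap': [-4, -4]
After 'push -9': [-4, -4, -9]
After 'mod': [-4, -4]
After 'dup': [-4, -4, -4]
After 'lt': [-4, 0]
After 'over': [-4, 0, -4]
After 'lt': [-4, 0]
After 'eq': [0]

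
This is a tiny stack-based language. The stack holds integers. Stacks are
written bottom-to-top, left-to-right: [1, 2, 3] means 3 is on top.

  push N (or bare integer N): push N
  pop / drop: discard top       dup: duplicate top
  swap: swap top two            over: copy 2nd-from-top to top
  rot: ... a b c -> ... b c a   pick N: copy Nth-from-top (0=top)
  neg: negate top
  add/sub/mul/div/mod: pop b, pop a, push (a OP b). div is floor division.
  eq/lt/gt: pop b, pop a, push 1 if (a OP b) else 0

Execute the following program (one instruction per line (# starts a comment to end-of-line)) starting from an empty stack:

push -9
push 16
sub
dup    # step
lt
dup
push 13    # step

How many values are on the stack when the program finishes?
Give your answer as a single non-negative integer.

After 'push -9': stack = [-9] (depth 1)
After 'push 16': stack = [-9, 16] (depth 2)
After 'sub': stack = [-25] (depth 1)
After 'dup': stack = [-25, -25] (depth 2)
After 'lt': stack = [0] (depth 1)
After 'dup': stack = [0, 0] (depth 2)
After 'push 13': stack = [0, 0, 13] (depth 3)

Answer: 3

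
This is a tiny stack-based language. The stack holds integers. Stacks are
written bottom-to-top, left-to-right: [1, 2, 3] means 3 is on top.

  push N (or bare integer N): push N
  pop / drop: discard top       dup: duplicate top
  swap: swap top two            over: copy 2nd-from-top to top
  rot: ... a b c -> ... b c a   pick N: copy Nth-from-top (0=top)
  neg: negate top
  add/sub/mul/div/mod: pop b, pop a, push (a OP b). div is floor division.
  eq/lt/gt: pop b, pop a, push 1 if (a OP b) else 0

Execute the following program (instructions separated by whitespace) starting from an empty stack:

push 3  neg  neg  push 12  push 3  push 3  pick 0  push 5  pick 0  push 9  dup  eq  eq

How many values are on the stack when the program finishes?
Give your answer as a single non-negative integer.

Answer: 7

Derivation:
After 'push 3': stack = [3] (depth 1)
After 'neg': stack = [-3] (depth 1)
After 'neg': stack = [3] (depth 1)
After 'push 12': stack = [3, 12] (depth 2)
After 'push 3': stack = [3, 12, 3] (depth 3)
After 'push 3': stack = [3, 12, 3, 3] (depth 4)
After 'pick 0': stack = [3, 12, 3, 3, 3] (depth 5)
After 'push 5': stack = [3, 12, 3, 3, 3, 5] (depth 6)
After 'pick 0': stack = [3, 12, 3, 3, 3, 5, 5] (depth 7)
After 'push 9': stack = [3, 12, 3, 3, 3, 5, 5, 9] (depth 8)
After 'dup': stack = [3, 12, 3, 3, 3, 5, 5, 9, 9] (depth 9)
After 'eq': stack = [3, 12, 3, 3, 3, 5, 5, 1] (depth 8)
After 'eq': stack = [3, 12, 3, 3, 3, 5, 0] (depth 7)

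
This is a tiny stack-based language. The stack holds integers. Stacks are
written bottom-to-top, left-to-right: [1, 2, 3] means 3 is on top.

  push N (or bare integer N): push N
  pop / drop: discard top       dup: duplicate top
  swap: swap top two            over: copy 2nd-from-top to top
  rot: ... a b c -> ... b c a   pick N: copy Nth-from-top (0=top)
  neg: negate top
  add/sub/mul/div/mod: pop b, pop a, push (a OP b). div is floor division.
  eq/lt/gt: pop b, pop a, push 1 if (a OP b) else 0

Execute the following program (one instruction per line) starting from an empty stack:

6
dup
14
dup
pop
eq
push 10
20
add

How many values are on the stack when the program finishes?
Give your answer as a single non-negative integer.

Answer: 3

Derivation:
After 'push 6': stack = [6] (depth 1)
After 'dup': stack = [6, 6] (depth 2)
After 'push 14': stack = [6, 6, 14] (depth 3)
After 'dup': stack = [6, 6, 14, 14] (depth 4)
After 'pop': stack = [6, 6, 14] (depth 3)
After 'eq': stack = [6, 0] (depth 2)
After 'push 10': stack = [6, 0, 10] (depth 3)
After 'push 20': stack = [6, 0, 10, 20] (depth 4)
After 'add': stack = [6, 0, 30] (depth 3)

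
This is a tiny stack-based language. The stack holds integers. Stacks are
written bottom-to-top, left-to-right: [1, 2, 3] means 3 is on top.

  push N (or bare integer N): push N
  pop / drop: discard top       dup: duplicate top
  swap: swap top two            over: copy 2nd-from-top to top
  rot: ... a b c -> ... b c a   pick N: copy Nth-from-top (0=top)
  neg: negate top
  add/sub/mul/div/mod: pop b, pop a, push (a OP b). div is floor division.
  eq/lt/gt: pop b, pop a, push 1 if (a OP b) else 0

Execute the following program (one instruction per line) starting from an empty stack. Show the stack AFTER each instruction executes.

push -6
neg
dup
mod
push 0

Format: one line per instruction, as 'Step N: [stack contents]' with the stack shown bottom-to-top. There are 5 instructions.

Step 1: [-6]
Step 2: [6]
Step 3: [6, 6]
Step 4: [0]
Step 5: [0, 0]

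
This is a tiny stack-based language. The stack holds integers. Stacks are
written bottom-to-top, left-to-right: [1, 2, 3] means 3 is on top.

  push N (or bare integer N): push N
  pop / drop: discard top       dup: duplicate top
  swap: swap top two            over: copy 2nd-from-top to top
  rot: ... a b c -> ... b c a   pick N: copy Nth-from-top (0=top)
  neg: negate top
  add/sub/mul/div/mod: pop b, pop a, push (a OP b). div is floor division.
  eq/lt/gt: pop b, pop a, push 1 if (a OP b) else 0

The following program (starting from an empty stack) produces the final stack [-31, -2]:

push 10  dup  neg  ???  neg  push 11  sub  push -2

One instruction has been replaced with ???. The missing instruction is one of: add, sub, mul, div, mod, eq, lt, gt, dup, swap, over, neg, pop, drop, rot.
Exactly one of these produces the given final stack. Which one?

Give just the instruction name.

Answer: sub

Derivation:
Stack before ???: [10, -10]
Stack after ???:  [20]
The instruction that transforms [10, -10] -> [20] is: sub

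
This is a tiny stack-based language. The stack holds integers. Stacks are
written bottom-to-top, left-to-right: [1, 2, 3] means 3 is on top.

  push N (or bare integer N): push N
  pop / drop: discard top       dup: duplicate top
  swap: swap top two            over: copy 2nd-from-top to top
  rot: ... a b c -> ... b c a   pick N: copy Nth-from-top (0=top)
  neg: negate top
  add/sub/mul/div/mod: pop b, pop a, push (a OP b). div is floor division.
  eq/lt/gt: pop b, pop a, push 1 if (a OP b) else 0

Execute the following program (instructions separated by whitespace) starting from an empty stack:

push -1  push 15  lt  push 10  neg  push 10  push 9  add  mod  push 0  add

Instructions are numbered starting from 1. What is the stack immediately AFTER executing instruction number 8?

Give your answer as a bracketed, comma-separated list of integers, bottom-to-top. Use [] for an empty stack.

Step 1 ('push -1'): [-1]
Step 2 ('push 15'): [-1, 15]
Step 3 ('lt'): [1]
Step 4 ('push 10'): [1, 10]
Step 5 ('neg'): [1, -10]
Step 6 ('push 10'): [1, -10, 10]
Step 7 ('push 9'): [1, -10, 10, 9]
Step 8 ('add'): [1, -10, 19]

Answer: [1, -10, 19]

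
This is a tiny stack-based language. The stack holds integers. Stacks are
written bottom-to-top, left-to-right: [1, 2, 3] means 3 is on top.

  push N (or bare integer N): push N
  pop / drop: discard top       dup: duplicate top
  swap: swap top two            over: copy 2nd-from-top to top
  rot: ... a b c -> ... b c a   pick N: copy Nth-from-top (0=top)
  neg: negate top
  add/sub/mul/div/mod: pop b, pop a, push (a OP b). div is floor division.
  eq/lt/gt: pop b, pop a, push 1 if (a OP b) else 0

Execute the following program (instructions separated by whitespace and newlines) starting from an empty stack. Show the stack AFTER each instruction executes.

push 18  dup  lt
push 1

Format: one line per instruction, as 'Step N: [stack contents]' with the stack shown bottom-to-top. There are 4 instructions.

Step 1: [18]
Step 2: [18, 18]
Step 3: [0]
Step 4: [0, 1]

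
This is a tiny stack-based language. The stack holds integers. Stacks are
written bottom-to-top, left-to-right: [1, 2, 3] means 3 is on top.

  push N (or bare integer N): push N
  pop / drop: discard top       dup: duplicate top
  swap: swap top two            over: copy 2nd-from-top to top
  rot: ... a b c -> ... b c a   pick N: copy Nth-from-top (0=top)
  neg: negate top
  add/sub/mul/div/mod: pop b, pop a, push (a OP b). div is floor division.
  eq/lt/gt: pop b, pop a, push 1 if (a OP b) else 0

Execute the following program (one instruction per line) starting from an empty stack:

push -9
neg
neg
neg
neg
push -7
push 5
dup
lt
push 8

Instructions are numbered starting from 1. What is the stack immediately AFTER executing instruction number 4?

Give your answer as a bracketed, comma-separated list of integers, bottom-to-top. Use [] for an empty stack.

Answer: [9]

Derivation:
Step 1 ('push -9'): [-9]
Step 2 ('neg'): [9]
Step 3 ('neg'): [-9]
Step 4 ('neg'): [9]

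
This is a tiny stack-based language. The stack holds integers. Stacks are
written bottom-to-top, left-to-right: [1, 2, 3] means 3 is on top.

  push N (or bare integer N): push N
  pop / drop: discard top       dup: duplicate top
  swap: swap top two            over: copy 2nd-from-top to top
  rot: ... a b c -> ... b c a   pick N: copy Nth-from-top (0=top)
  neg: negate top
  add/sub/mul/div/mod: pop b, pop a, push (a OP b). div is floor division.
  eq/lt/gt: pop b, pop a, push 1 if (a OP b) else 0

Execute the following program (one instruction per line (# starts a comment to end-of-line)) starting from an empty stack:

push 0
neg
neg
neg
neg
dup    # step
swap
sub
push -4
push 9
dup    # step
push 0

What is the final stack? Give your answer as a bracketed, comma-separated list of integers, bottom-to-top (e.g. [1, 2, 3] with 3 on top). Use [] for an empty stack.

Answer: [0, -4, 9, 9, 0]

Derivation:
After 'push 0': [0]
After 'neg': [0]
After 'neg': [0]
After 'neg': [0]
After 'neg': [0]
After 'dup': [0, 0]
After 'swap': [0, 0]
After 'sub': [0]
After 'push -4': [0, -4]
After 'push 9': [0, -4, 9]
After 'dup': [0, -4, 9, 9]
After 'push 0': [0, -4, 9, 9, 0]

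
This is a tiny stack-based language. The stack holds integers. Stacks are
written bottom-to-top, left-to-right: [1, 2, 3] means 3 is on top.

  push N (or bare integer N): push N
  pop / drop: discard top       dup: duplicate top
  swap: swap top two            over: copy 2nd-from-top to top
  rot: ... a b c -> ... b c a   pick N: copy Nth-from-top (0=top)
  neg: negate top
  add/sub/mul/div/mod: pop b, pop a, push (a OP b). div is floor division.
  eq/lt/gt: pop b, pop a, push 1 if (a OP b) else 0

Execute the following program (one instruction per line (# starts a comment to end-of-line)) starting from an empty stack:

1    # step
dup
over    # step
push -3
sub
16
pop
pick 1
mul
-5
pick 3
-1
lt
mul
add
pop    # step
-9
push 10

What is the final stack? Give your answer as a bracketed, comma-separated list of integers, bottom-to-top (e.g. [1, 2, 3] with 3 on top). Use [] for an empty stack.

Answer: [1, 1, -9, 10]

Derivation:
After 'push 1': [1]
After 'dup': [1, 1]
After 'over': [1, 1, 1]
After 'push -3': [1, 1, 1, -3]
After 'sub': [1, 1, 4]
After 'push 16': [1, 1, 4, 16]
After 'pop': [1, 1, 4]
After 'pick 1': [1, 1, 4, 1]
After 'mul': [1, 1, 4]
After 'push -5': [1, 1, 4, -5]
After 'pick 3': [1, 1, 4, -5, 1]
After 'push -1': [1, 1, 4, -5, 1, -1]
After 'lt': [1, 1, 4, -5, 0]
After 'mul': [1, 1, 4, 0]
After 'add': [1, 1, 4]
After 'pop': [1, 1]
After 'push -9': [1, 1, -9]
After 'push 10': [1, 1, -9, 10]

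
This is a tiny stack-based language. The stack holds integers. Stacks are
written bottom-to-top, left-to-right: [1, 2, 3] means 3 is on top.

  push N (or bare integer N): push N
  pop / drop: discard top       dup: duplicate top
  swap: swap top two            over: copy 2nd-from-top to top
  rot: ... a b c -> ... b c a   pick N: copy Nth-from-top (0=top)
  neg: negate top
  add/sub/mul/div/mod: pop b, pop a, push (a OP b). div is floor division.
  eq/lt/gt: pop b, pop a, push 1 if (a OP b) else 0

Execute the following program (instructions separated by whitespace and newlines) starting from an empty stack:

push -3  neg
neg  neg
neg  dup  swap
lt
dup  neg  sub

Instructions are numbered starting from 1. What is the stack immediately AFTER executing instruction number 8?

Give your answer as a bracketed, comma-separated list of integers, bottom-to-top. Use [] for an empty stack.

Step 1 ('push -3'): [-3]
Step 2 ('neg'): [3]
Step 3 ('neg'): [-3]
Step 4 ('neg'): [3]
Step 5 ('neg'): [-3]
Step 6 ('dup'): [-3, -3]
Step 7 ('swap'): [-3, -3]
Step 8 ('lt'): [0]

Answer: [0]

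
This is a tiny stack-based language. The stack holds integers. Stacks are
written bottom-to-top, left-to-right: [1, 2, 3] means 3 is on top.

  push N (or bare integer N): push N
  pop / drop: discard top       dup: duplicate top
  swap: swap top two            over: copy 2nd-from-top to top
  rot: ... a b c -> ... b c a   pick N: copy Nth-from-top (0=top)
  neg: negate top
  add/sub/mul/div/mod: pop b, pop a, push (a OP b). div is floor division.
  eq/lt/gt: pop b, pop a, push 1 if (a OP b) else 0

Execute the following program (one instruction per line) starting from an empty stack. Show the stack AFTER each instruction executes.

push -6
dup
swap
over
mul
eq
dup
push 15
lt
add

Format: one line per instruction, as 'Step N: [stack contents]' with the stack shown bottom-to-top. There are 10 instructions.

Step 1: [-6]
Step 2: [-6, -6]
Step 3: [-6, -6]
Step 4: [-6, -6, -6]
Step 5: [-6, 36]
Step 6: [0]
Step 7: [0, 0]
Step 8: [0, 0, 15]
Step 9: [0, 1]
Step 10: [1]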